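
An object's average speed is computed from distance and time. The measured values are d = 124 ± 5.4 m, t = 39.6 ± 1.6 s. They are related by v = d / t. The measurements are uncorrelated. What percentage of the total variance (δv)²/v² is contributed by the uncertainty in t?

(δv/v)² = (1·δd/d)² + (-1·δt/t)²
  d term: (1×0.0435)² = 0.00190
  t term: (-1×0.0404)² = 0.00163
Total = 0.00353. Share from t = 0.00163/0.00353 = 0.463.

46.3%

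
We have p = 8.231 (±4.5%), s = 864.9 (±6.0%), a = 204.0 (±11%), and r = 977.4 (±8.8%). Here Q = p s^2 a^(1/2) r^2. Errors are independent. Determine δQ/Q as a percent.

22.5%

Products/powers → add relative errors in quadrature, weighted by exponent:
  (1·δp/p)² = (1×0.0450)² = 0.00202;  (2·δs/s)² = (2×0.0600)² = 0.0144;  (½·δa/a)² = (0.5×0.110)² = 0.00302;  (2·δr/r)² = (2×0.0880)² = 0.0310
δQ/Q = √(0.0504) = 0.225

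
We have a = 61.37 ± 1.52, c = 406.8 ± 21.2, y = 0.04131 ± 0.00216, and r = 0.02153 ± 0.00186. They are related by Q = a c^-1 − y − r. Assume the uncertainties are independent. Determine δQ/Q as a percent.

10.4%

Let p = a·c^-1 = 0.1509. δp/p = √((1·δa/a)² + (-1·δc/c)²) = √(0.000613 + 0.00272) = 0.0577, so δp = 0.00870.
Q = p − y − r: δQ = √(δp² + δy² + δr²) = √(7.58e-05 + 4.67e-06 + 3.46e-06) = 0.00916
Q = 0.08802, so δQ/Q = 0.00916/0.08802 = 0.104.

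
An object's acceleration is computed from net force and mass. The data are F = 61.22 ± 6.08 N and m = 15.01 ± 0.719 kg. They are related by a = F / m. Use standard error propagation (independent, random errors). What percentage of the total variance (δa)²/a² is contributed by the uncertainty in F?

(δa/a)² = (1·δF/F)² + (-1·δm/m)²
  F term: (1×0.0993)² = 0.00986
  m term: (-1×0.0479)² = 0.00229
Total = 0.0122. Share from F = 0.00986/0.0122 = 0.811.

81.1%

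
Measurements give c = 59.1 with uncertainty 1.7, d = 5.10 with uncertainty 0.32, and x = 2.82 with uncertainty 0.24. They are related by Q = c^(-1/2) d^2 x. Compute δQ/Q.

Each factor contributes (exponent × relative error)² to (δQ/Q)²:
  (−½·δc/c)² = (-0.5×0.0288)² = 0.000207;  (2·δd/d)² = (2×0.0627)² = 0.0157;  (1·δx/x)² = (1×0.0851)² = 0.00724
δQ/Q = √(0.0232) = 0.152

0.152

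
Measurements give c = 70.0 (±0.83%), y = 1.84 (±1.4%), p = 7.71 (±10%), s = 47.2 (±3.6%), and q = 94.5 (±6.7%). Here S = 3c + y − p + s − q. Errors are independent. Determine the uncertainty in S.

S is a linear combination, so absolute uncertainties add in quadrature:
  (3·δc)² = 3.04;  (δy)² = 0.000664;  (δp)² = 0.594;  (δs)² = 2.89;  (δq)² = 40.1
δS = √(46.6) = 6.83

6.83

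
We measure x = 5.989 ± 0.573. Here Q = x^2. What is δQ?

6.86

Q ∝ x^2, so δQ/Q = |2| · δx/x = 2 × 0.0957 = 0.191.
Q = 35.87, so δQ = 0.191 × 35.87 = 6.86.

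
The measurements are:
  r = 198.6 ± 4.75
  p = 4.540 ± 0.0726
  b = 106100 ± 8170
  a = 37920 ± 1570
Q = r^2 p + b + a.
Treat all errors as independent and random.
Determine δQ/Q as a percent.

Let w = r^2·p = 179100. δw/w = √((2·δr/r)² + (1·δp/p)²) = √(0.00229 + 0.000256) = 0.0504, so δw = 9030.
Q = w + b + a: δQ = √(δw² + δb² + δa²) = √(8.16e+07 + 6.67e+07 + 2.46e+06) = 12300
Q = 323100, so δQ/Q = 12300/323100 = 0.0380.

3.80%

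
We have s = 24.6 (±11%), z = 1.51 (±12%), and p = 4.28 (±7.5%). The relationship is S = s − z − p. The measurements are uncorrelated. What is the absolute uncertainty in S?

S is a linear combination, so absolute uncertainties add in quadrature:
  (δs)² = 7.32;  (δz)² = 0.0328;  (δp)² = 0.103
δS = √(7.46) = 2.73

2.73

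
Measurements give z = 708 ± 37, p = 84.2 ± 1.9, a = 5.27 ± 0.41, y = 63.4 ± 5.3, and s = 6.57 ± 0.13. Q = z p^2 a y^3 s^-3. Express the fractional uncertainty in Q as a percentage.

27.8%

Products/powers → add relative errors in quadrature, weighted by exponent:
  (1·δz/z)² = (1×0.0523)² = 0.00273;  (2·δp/p)² = (2×0.0226)² = 0.00204;  (1·δa/a)² = (1×0.0778)² = 0.00605;  (3·δy/y)² = (3×0.0836)² = 0.0629;  (-3·δs/s)² = (-3×0.0198)² = 0.00352
δQ/Q = √(0.0772) = 0.278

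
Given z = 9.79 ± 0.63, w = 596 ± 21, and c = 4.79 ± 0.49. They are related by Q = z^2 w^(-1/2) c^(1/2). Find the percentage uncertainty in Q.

14.0%

Q is a product of powers, so relative uncertainties combine in quadrature:
  (2·δz/z)² = (2×0.0644)² = 0.0166;  (−½·δw/w)² = (-0.5×0.0352)² = 0.000310;  (½·δc/c)² = (0.5×0.102)² = 0.00262
δQ/Q = √(0.0195) = 0.140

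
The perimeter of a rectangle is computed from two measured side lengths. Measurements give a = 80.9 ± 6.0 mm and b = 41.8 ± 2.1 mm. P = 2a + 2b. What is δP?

12.7 mm

Each term contributes (cᵢ δxᵢ)² to (δP)²:
  (2·δa)² = 144;  (2·δb)² = 17.6
δP = √(162) = 12.7 mm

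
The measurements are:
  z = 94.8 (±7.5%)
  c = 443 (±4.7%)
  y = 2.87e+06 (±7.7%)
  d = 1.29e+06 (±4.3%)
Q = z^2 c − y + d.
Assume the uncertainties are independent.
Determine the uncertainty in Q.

Let p = z^2·c = 3.98e+06. δp/p = √((2·δz/z)² + (1·δc/c)²) = √(0.0225 + 0.00221) = 0.157, so δp = 6.26e+05.
Q = p − y + d: δQ = √(δp² + δy² + δd²) = √(3.92e+11 + 4.88e+10 + 3.08e+09) = 6.66e+05

6.66e+05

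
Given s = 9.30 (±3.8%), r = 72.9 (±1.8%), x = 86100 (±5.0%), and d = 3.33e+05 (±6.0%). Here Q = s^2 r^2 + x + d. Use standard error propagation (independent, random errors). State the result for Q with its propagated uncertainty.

Let p = s^2·r^2 = 4.6e+05. δp/p = √((2·δs/s)² + (2·δr/r)²) = √(0.00578 + 0.00130) = 0.0841, so δp = 38700.
Q = p + x + d: δQ = √(δp² + δx² + δd²) = √(1.49e+09 + 1.85e+07 + 3.99e+08) = 43700
Q = 8.79e+05.

(8.79 ± 0.437) × 10^5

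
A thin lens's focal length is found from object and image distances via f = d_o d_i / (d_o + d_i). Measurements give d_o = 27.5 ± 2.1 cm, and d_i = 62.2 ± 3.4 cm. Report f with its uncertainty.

19.1 ± 1.06 cm

∂f/∂d_o = (d_i/(d_o+d_i))² = 0.481;  ∂f/∂d_i = (d_o/(d_o+d_i))² = 0.0940
δf = √((∂f/∂d_o · δd_o)² + (∂f/∂d_i · δd_i)²) = √(1.02 + 0.102) = 1.06 cm
f = 19.1 cm.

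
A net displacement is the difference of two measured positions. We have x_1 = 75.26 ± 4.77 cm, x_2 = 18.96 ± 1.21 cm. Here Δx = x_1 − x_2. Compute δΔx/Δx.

0.0874

For a sum/difference, combine absolute errors in quadrature:
  (δx_1)² = 22.8;  (δx_2)² = 1.46
δΔx = √(24.2) = 4.92 cm
Δx = 56.30 cm, so δΔx/Δx = 4.92/56.30 = 0.0874.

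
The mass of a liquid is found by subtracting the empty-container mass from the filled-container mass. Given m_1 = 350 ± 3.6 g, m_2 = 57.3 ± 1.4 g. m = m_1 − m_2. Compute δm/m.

m is a linear combination, so absolute uncertainties add in quadrature:
  (δm_1)² = 13.0;  (δm_2)² = 1.96
δm = √(14.9) = 3.86 g
m = 293 g, so δm/m = 3.86/293 = 0.0132.

0.0132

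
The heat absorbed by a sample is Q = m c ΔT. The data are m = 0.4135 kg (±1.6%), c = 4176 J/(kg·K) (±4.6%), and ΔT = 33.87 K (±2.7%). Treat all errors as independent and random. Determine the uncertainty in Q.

3260 J

Each factor contributes (exponent × relative error)² to (δQ/Q)²:
  (1·δm/m)² = (1×0.0160)² = 0.000256;  (1·δc/c)² = (1×0.0460)² = 0.00212;  (1·δΔT/ΔT)² = (1×0.0270)² = 0.000729
δQ/Q = √(0.00310) = 0.0557
Q = 58490 J, so δQ = 0.0557 × 58490 = 3260 J.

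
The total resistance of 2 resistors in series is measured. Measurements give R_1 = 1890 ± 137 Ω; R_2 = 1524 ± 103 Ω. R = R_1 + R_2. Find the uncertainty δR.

Each term contributes (cᵢ δxᵢ)² to (δR)²:
  (δR_1)² = 18800;  (δR_2)² = 10600
δR = √(29400) = 171 Ω

171 Ω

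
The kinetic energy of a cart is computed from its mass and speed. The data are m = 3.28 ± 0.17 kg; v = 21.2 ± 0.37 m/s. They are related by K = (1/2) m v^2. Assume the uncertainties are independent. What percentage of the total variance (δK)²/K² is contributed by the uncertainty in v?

31.2%

(δK/K)² = (1·δm/m)² + (2·δv/v)²
  m term: (1×0.0518)² = 0.00269
  v term: (2×0.0175)² = 0.00122
Total = 0.00390. Share from v = 0.00122/0.00390 = 0.312.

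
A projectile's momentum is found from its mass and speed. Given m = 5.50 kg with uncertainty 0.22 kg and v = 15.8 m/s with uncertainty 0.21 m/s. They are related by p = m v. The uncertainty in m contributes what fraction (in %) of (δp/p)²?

90.1%

(δp/p)² = (1·δm/m)² + (1·δv/v)²
  m term: (1×0.0400)² = 0.00160
  v term: (1×0.0133)² = 0.000177
Total = 0.00178. Share from m = 0.00160/0.00178 = 0.901.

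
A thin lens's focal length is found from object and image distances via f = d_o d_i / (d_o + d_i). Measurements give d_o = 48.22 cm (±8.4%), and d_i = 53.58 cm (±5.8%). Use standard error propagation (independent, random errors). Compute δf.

∂f/∂d_o = (d_i/(d_o+d_i))² = 0.277;  ∂f/∂d_i = (d_o/(d_o+d_i))² = 0.224
δf = √((∂f/∂d_o · δd_o)² + (∂f/∂d_i · δd_i)²) = √(1.26 + 0.486) = 1.32 cm

1.32 cm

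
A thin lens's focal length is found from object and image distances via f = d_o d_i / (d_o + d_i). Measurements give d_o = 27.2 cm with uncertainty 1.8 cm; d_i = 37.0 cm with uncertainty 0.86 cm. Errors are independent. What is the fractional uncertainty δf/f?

∂f/∂d_o = (d_i/(d_o+d_i))² = 0.332;  ∂f/∂d_i = (d_o/(d_o+d_i))² = 0.180
δf = √((∂f/∂d_o · δd_o)² + (∂f/∂d_i · δd_i)²) = √(0.357 + 0.0238) = 0.617 cm
f = 15.7 cm, so δf/f = 0.617/15.7 = 0.0394.

0.0394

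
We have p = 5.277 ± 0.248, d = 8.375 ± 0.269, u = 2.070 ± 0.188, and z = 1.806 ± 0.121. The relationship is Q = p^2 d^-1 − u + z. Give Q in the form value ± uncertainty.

Let w = p^2·d^-1 = 3.325. δw/w = √((2·δp/p)² + (-1·δd/d)²) = √(0.00883 + 0.00103) = 0.0993, so δw = 0.330.
Q = w − u + z: δQ = √(δw² + δu² + δz²) = √(0.109 + 0.0353 + 0.0146) = 0.399
Q = 3.061.

3.061 ± 0.399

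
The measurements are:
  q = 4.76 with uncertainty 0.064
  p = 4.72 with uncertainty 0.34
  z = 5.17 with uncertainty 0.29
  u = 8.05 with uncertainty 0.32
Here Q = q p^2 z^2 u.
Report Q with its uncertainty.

22800 ± 4270

For a monomial Q ∝ q, p^2, z^2, u, fractional errors add in quadrature:
  (1·δq/q)² = (1×0.0134)² = 0.000181;  (2·δp/p)² = (2×0.0720)² = 0.0208;  (2·δz/z)² = (2×0.0561)² = 0.0126;  (1·δu/u)² = (1×0.0398)² = 0.00158
δQ/Q = √(0.0351) = 0.187
Q = 22800, so δQ = 0.187 × 22800 = 4270.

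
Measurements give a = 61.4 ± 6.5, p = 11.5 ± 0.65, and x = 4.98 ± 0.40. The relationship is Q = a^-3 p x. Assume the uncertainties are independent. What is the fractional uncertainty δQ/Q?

0.332

Relative error in a monomial: (δQ/Q)² = Σ (nᵢ · δxᵢ/xᵢ)².
  (-3·δa/a)² = (-3×0.106)² = 0.101;  (1·δp/p)² = (1×0.0565)² = 0.00319;  (1·δx/x)² = (1×0.0803)² = 0.00645
δQ/Q = √(0.111) = 0.332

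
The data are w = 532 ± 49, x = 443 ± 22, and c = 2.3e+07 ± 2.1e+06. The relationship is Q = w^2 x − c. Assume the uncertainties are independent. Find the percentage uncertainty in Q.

23.5%

Let p = w^2·x = 1.25e+08. δp/p = √((2·δw/w)² + (1·δx/x)²) = √(0.0339 + 0.00247) = 0.191, so δp = 2.39e+07.
Q = p − c: δQ = √(δp² + δc²) = √(5.72e+14 + 4.41e+12) = 2.4e+07
Q = 1.02e+08, so δQ/Q = 2.4e+07/1.02e+08 = 0.235.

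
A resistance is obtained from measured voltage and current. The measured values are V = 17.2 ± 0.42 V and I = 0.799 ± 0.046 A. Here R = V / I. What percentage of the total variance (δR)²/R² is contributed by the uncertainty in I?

84.8%

(δR/R)² = (1·δV/V)² + (-1·δI/I)²
  V term: (1×0.0244)² = 0.000596
  I term: (-1×0.0576)² = 0.00331
Total = 0.00391. Share from I = 0.00331/0.00391 = 0.848.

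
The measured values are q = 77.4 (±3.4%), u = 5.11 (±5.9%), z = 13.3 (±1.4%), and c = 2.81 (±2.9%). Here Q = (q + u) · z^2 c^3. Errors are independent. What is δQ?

31400

Let w = q + u = 82.5. δw = √(δq² + δu²) = √(6.93 + 0.0909) = 2.65, so δw/w = 0.0321.
Q is then a monomial in w, z, c:
δQ/Q = √((δw/w)² + (2·δz/z)² + (3·δc/c)²) = √(0.00103 + 0.000784 + 0.00757) = 0.0969
Q = 3.24e+05, so δQ = 0.0969 × 3.24e+05 = 31400.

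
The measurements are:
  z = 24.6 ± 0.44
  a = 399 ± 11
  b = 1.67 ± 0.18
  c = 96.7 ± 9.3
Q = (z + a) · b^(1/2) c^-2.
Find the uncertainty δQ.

0.0118

Let u = z + a = 424. δu = √(δz² + δa²) = √(0.194 + 121) = 11.0, so δu/u = 0.0260.
Q is then a monomial in u, b, c:
δQ/Q = √((δu/u)² + (½·δb/b)² + (-2·δc/c)²) = √(0.000675 + 0.00290 + 0.0370) = 0.201
Q = 0.0585, so δQ = 0.201 × 0.0585 = 0.0118.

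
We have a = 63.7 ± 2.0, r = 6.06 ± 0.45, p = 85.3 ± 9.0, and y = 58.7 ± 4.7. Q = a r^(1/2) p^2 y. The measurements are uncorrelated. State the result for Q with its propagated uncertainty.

Relative error in a monomial: (δQ/Q)² = Σ (nᵢ · δxᵢ/xᵢ)².
  (1·δa/a)² = (1×0.0314)² = 0.000986;  (½·δr/r)² = (0.5×0.0743)² = 0.00138;  (2·δp/p)² = (2×0.106)² = 0.0445;  (1·δy/y)² = (1×0.0801)² = 0.00641
δQ/Q = √(0.0533) = 0.231
Q = 6.7e+07, so δQ = 0.231 × 6.7e+07 = 1.55e+07.

(6.70 ± 1.55) × 10^7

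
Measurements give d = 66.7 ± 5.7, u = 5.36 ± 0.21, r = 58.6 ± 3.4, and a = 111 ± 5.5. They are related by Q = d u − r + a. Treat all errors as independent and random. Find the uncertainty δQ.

34.2

Let p = d·u = 358. δp/p = √((1·δd/d)² + (1·δu/u)²) = √(0.00730 + 0.00154) = 0.0940, so δp = 33.6.
Q = p − r + a: δQ = √(δp² + δr² + δa²) = √(1130 + 11.6 + 30.2) = 34.2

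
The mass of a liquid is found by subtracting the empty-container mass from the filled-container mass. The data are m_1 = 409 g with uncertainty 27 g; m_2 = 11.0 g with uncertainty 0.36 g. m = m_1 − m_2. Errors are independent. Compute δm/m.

Sums and differences: (δm)² = Σ (cᵢ δxᵢ)².
  (δm_1)² = 729;  (δm_2)² = 0.130
δm = √(729) = 27.0 g
m = 398 g, so δm/m = 27.0/398 = 0.0678.

0.0678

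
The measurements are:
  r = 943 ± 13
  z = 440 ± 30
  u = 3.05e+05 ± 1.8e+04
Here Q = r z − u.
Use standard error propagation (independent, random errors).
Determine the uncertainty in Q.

Let p = r·z = 4.15e+05. δp/p = √((1·δr/r)² + (1·δz/z)²) = √(0.000190 + 0.00465) = 0.0696, so δp = 28900.
Q = p − u: δQ = √(δp² + δu²) = √(8.33e+08 + 3.24e+08) = 34000

34000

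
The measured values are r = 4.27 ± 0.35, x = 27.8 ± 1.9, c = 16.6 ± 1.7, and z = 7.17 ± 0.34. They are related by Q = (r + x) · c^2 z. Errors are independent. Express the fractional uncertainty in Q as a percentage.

Let u = r + x = 32.1. δu = √(δr² + δx²) = √(0.122 + 3.61) = 1.93, so δu/u = 0.0602.
Q is then a monomial in u, c, z:
δQ/Q = √((δu/u)² + (2·δc/c)² + (1·δz/z)²) = √(0.00363 + 0.0420 + 0.00225) = 0.219

21.9%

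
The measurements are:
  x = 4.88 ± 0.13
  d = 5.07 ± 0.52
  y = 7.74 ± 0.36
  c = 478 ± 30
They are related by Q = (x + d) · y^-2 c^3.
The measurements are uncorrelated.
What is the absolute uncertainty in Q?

Let u = x + d = 9.95. δu = √(δx² + δd²) = √(0.0169 + 0.270) = 0.536, so δu/u = 0.0539.
Q is then a monomial in u, y, c:
δQ/Q = √((δu/u)² + (-2·δy/y)² + (3·δc/c)²) = √(0.00290 + 0.00865 + 0.0355) = 0.217
Q = 1.81e+07, so δQ = 0.217 × 1.81e+07 = 3.93e+06.

3.93e+06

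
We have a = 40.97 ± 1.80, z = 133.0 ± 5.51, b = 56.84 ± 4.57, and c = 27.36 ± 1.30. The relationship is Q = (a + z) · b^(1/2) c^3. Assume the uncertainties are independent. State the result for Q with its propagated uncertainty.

Let u = a + z = 174.0. δu = √(δa² + δz²) = √(3.24 + 30.4) = 5.80, so δu/u = 0.0333.
Q is then a monomial in u, b, c:
δQ/Q = √((δu/u)² + (½·δb/b)² + (3·δc/c)²) = √(0.00111 + 0.00162 + 0.0203) = 0.152
Q = 2.686e+07, so δQ = 0.152 × 2.686e+07 = 4.08e+06.

(2.686 ± 0.408) × 10^7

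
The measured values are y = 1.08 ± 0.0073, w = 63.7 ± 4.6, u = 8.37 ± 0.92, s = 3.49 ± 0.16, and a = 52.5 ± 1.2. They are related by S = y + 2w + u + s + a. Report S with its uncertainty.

For a sum/difference, combine absolute errors in quadrature:
  (δy)² = 5.33e-05;  (2·δw)² = 84.6;  (δu)² = 0.846;  (δs)² = 0.0256;  (δa)² = 1.44
δS = √(87.0) = 9.32
S = 193.

193 ± 9.32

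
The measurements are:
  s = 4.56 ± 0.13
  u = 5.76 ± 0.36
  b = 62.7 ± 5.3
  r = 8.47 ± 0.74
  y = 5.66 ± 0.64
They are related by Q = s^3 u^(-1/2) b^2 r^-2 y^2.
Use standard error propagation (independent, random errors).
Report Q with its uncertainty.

69400 ± 23900

Each factor contributes (exponent × relative error)² to (δQ/Q)²:
  (3·δs/s)² = (3×0.0285)² = 0.00731;  (−½·δu/u)² = (-0.5×0.0625)² = 0.000977;  (2·δb/b)² = (2×0.0845)² = 0.0286;  (-2·δr/r)² = (-2×0.0874)² = 0.0305;  (2·δy/y)² = (2×0.113)² = 0.0511
δQ/Q = √(0.119) = 0.344
Q = 69400, so δQ = 0.344 × 69400 = 23900.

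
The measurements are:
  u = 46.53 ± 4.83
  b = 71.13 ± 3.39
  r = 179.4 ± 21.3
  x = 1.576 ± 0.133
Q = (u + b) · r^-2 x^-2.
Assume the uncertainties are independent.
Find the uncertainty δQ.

Let w = u + b = 117.7. δw = √(δu² + δb²) = √(23.3 + 11.5) = 5.90, so δw/w = 0.0502.
Q is then a monomial in w, r, x:
δQ/Q = √((δw/w)² + (-2·δr/r)² + (-2·δx/x)²) = √(0.00252 + 0.0564 + 0.0285) = 0.296
Q = 0.001472, so δQ = 0.296 × 0.001472 = 0.000435.

0.000435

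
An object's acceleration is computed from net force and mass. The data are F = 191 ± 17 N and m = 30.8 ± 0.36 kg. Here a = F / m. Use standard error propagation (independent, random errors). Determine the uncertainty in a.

Relative error in a monomial: (δa/a)² = Σ (nᵢ · δxᵢ/xᵢ)².
  (1·δF/F)² = (1×0.0890)² = 0.00792;  (-1·δm/m)² = (-1×0.0117)² = 0.000137
δa/a = √(0.00806) = 0.0898
a = 6.20 m/s^2, so δa = 0.0898 × 6.20 = 0.557 m/s^2.

0.557 m/s^2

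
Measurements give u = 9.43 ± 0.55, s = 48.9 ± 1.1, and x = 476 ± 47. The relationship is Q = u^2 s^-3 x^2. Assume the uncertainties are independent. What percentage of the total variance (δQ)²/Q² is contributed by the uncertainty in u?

(δQ/Q)² = (2·δu/u)² + (-3·δs/s)² + (2·δx/x)²
  u term: (2×0.0583)² = 0.0136
  s term: (-3×0.0225)² = 0.00455
  x term: (2×0.0987)² = 0.0390
Total = 0.0572. Share from u = 0.0136/0.0572 = 0.238.

23.8%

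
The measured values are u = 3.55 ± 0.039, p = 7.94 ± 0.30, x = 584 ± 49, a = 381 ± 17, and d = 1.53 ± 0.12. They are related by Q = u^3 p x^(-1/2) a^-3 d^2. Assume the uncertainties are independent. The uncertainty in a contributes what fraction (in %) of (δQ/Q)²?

38.3%

(δQ/Q)² = (3·δu/u)² + (1·δp/p)² + (−½·δx/x)² + (-3·δa/a)² + (2·δd/d)²
  u term: (3×0.0110)² = 0.00109
  p term: (1×0.0378)² = 0.00143
  x term: (-0.5×0.0839)² = 0.00176
  a term: (-3×0.0446)² = 0.0179
  d term: (2×0.0784)² = 0.0246
Total = 0.0468. Share from a = 0.0179/0.0468 = 0.383.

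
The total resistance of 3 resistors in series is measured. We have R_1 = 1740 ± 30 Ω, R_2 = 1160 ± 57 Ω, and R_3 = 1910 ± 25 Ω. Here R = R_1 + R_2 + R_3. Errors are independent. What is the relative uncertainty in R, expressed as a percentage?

R is a linear combination, so absolute uncertainties add in quadrature:
  (δR_1)² = 900;  (δR_2)² = 3250;  (δR_3)² = 625
δR = √(4770) = 69.1 Ω
R = 4810 Ω, so δR/R = 69.1/4810 = 0.0144.

1.44%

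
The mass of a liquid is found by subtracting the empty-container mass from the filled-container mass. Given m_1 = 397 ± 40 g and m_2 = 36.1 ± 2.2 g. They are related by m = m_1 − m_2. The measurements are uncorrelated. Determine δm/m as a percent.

11.1%

Absolute uncertainties add in quadrature for a linear combination:
  (δm_1)² = 1600;  (δm_2)² = 4.84
δm = √(1600) = 40.1 g
m = 361 g, so δm/m = 40.1/361 = 0.111.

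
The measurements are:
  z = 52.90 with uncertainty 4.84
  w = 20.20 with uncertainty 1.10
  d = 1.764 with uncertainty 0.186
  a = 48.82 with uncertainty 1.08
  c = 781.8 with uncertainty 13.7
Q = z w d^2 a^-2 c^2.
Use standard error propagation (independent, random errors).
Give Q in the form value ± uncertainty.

(8.527 ± 2.07) × 10^5

For a monomial Q ∝ z, w, d^2, a^-2, c^2, fractional errors add in quadrature:
  (1·δz/z)² = (1×0.0915)² = 0.00837;  (1·δw/w)² = (1×0.0545)² = 0.00297;  (2·δd/d)² = (2×0.105)² = 0.0445;  (-2·δa/a)² = (-2×0.0221)² = 0.00196;  (2·δc/c)² = (2×0.0175)² = 0.00123
δQ/Q = √(0.0590) = 0.243
Q = 852700, so δQ = 0.243 × 852700 = 2.07e+05.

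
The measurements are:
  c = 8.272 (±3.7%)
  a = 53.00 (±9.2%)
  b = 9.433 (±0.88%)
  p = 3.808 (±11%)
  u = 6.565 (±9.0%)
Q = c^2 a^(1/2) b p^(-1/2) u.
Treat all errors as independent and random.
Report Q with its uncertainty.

Q is a product of powers, so relative uncertainties combine in quadrature:
  (2·δc/c)² = (2×0.0370)² = 0.00548;  (½·δa/a)² = (0.5×0.0920)² = 0.00212;  (1·δb/b)² = (1×0.00880)² = 7.74e-05;  (−½·δp/p)² = (-0.5×0.110)² = 0.00302;  (1·δu/u)² = (1×0.0900)² = 0.00810
δQ/Q = √(0.0188) = 0.137
Q = 15810, so δQ = 0.137 × 15810 = 2170.

15810 ± 2170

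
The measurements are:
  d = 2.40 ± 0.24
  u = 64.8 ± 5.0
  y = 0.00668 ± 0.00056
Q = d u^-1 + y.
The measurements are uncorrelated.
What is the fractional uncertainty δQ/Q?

Let p = d·u^-1 = 0.0370. δp/p = √((1·δd/d)² + (-1·δu/u)²) = √(0.0100 + 0.00595) = 0.126, so δp = 0.00468.
Q = p + y: δQ = √(δp² + δy²) = √(2.19e-05 + 3.14e-07) = 0.00471
Q = 0.0437, so δQ/Q = 0.00471/0.0437 = 0.108.

0.108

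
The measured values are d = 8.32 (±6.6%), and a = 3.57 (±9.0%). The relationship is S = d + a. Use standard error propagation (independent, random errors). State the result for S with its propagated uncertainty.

Absolute uncertainties add in quadrature for a linear combination:
  (δd)² = 0.302;  (δa)² = 0.103
δS = √(0.405) = 0.636
S = 11.9.

11.9 ± 0.636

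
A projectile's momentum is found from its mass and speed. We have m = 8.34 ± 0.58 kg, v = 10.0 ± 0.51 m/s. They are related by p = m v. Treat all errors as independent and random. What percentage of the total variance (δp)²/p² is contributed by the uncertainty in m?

65.0%

(δp/p)² = (1·δm/m)² + (1·δv/v)²
  m term: (1×0.0695)² = 0.00484
  v term: (1×0.0510)² = 0.00260
Total = 0.00744. Share from m = 0.00484/0.00744 = 0.650.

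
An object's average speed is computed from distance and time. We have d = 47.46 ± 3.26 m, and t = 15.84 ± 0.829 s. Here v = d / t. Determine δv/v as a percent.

Each factor contributes (exponent × relative error)² to (δv/v)²:
  (1·δd/d)² = (1×0.0687)² = 0.00472;  (-1·δt/t)² = (-1×0.0523)² = 0.00274
δv/v = √(0.00746) = 0.0864

8.64%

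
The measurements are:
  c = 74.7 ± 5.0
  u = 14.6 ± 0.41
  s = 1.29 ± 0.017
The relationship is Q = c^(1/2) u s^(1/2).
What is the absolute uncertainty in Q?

6.33

Relative error in a monomial: (δQ/Q)² = Σ (nᵢ · δxᵢ/xᵢ)².
  (½·δc/c)² = (0.5×0.0669)² = 0.00112;  (1·δu/u)² = (1×0.0281)² = 0.000789;  (½·δs/s)² = (0.5×0.0132)² = 4.34e-05
δQ/Q = √(0.00195) = 0.0442
Q = 143, so δQ = 0.0442 × 143 = 6.33.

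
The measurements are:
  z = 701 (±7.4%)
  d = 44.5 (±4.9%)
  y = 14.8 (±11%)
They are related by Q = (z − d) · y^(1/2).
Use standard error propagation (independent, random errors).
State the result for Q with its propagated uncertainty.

Let u = z − d = 656. δu = √(δz² + δd²) = √(2690 + 4.75) = 51.9, so δu/u = 0.0791.
Q is then a monomial in u, y:
δQ/Q = √((δu/u)² + (½·δy/y)²) = √(0.00625 + 0.00302) = 0.0963
Q = 2530, so δQ = 0.0963 × 2530 = 243.

2530 ± 243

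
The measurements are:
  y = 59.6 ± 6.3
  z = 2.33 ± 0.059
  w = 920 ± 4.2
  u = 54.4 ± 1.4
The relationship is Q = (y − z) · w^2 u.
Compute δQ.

2.99e+08

Let h = y − z = 57.3. δh = √(δy² + δz²) = √(39.7 + 0.00348) = 6.30, so δh/h = 0.110.
Q is then a monomial in h, w, u:
δQ/Q = √((δh/h)² + (2·δw/w)² + (1·δu/u)²) = √(0.0121 + 8.34e-05 + 0.000662) = 0.113
Q = 2.64e+09, so δQ = 0.113 × 2.64e+09 = 2.99e+08.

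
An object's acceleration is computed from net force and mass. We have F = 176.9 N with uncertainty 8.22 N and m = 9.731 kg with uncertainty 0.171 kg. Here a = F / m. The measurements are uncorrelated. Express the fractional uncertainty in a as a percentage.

a is a product of powers, so relative uncertainties combine in quadrature:
  (1·δF/F)² = (1×0.0465)² = 0.00216;  (-1·δm/m)² = (-1×0.0176)² = 0.000309
δa/a = √(0.00247) = 0.0497

4.97%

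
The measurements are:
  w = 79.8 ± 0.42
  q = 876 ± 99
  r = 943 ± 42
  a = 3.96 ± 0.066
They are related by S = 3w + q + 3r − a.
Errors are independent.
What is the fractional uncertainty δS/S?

Absolute uncertainties add in quadrature for a linear combination:
  (3·δw)² = 1.59;  (δq)² = 9800;  (3·δr)² = 15900;  (δa)² = 0.00436
δS = √(25700) = 160
S = 3940, so δS/S = 160/3940 = 0.0407.

0.0407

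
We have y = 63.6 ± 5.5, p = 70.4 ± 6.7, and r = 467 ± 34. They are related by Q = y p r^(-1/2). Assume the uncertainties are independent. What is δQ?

27.7

Q is a product of powers, so relative uncertainties combine in quadrature:
  (1·δy/y)² = (1×0.0865)² = 0.00748;  (1·δp/p)² = (1×0.0952)² = 0.00906;  (−½·δr/r)² = (-0.5×0.0728)² = 0.00133
δQ/Q = √(0.0179) = 0.134
Q = 207, so δQ = 0.134 × 207 = 27.7.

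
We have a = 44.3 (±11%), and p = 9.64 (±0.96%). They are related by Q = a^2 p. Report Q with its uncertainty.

For a monomial Q ∝ a^2, p, fractional errors add in quadrature:
  (2·δa/a)² = (2×0.110)² = 0.0484;  (1·δp/p)² = (1×0.00960)² = 9.22e-05
δQ/Q = √(0.0485) = 0.220
Q = 18900, so δQ = 0.220 × 18900 = 4170.

18900 ± 4170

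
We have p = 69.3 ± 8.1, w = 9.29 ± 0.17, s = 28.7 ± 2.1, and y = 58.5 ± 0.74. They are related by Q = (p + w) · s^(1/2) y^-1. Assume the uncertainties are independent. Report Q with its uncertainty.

Let u = p + w = 78.6. δu = √(δp² + δw²) = √(65.6 + 0.0289) = 8.10, so δu/u = 0.103.
Q is then a monomial in u, s, y:
δQ/Q = √((δu/u)² + (½·δs/s)² + (-1·δy/y)²) = √(0.0106 + 0.00134 + 0.000160) = 0.110
Q = 7.20, so δQ = 0.110 × 7.20 = 0.793.

7.20 ± 0.793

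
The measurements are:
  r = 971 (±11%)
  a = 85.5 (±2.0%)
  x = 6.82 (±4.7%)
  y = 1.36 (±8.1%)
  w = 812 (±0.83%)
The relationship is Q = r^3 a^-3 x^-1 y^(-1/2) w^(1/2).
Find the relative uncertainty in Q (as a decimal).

Since Q is a product/quotient, work with relative uncertainties:
  (3·δr/r)² = (3×0.110)² = 0.109;  (-3·δa/a)² = (-3×0.0200)² = 0.00360;  (-1·δx/x)² = (-1×0.0470)² = 0.00221;  (−½·δy/y)² = (-0.5×0.0810)² = 0.00164;  (½·δw/w)² = (0.5×0.00830)² = 1.72e-05
δQ/Q = √(0.116) = 0.341

0.341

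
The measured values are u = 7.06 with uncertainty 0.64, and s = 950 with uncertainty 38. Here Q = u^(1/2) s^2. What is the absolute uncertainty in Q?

2.2e+05

Each factor contributes (exponent × relative error)² to (δQ/Q)²:
  (½·δu/u)² = (0.5×0.0907)² = 0.00205;  (2·δs/s)² = (2×0.0400)² = 0.00640
δQ/Q = √(0.00845) = 0.0919
Q = 2.4e+06, so δQ = 0.0919 × 2.4e+06 = 2.2e+05.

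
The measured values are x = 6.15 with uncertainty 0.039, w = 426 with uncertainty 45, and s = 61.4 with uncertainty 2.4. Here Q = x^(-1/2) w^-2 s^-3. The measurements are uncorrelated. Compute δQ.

2.32e-12

Q is a product of powers, so relative uncertainties combine in quadrature:
  (−½·δx/x)² = (-0.5×0.00634)² = 1.01e-05;  (-2·δw/w)² = (-2×0.106)² = 0.0446;  (-3·δs/s)² = (-3×0.0391)² = 0.0138
δQ/Q = √(0.0584) = 0.242
Q = 9.6e-12, so δQ = 0.242 × 9.6e-12 = 2.32e-12.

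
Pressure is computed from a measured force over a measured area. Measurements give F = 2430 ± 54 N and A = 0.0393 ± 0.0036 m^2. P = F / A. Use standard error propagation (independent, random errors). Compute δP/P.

0.0943

Each factor contributes (exponent × relative error)² to (δP/P)²:
  (1·δF/F)² = (1×0.0222)² = 0.000494;  (-1·δA/A)² = (-1×0.0916)² = 0.00839
δP/P = √(0.00888) = 0.0943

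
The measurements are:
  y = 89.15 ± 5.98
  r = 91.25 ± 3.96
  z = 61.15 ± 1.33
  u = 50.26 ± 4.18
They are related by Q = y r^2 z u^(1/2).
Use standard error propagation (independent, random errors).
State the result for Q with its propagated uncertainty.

(3.218 ± 0.384) × 10^8

Products/powers → add relative errors in quadrature, weighted by exponent:
  (1·δy/y)² = (1×0.0671)² = 0.00450;  (2·δr/r)² = (2×0.0434)² = 0.00753;  (1·δz/z)² = (1×0.0217)² = 0.000473;  (½·δu/u)² = (0.5×0.0832)² = 0.00173
δQ/Q = √(0.0142) = 0.119
Q = 3.218e+08, so δQ = 0.119 × 3.218e+08 = 3.84e+07.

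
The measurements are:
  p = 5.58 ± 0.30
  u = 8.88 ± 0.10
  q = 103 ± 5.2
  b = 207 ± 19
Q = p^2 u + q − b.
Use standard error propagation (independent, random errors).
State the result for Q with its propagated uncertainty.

Let w = p^2·u = 276. δw/w = √((2·δp/p)² + (1·δu/u)²) = √(0.0116 + 0.000127) = 0.108, so δw = 29.9.
Q = w + q − b: δQ = √(δw² + δq² + δb²) = √(894 + 27.0 + 361) = 35.8
Q = 172.

172 ± 35.8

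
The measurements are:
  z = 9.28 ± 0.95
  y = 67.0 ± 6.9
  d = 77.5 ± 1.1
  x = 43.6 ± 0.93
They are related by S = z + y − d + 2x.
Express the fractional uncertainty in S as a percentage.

8.48%

Absolute uncertainties add in quadrature for a linear combination:
  (δz)² = 0.902;  (δy)² = 47.6;  (δd)² = 1.21;  (2·δx)² = 3.46
δS = √(53.2) = 7.29
S = 86.0, so δS/S = 7.29/86.0 = 0.0848.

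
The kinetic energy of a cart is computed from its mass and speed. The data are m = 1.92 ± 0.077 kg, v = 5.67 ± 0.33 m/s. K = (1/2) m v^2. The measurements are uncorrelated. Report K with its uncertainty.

Relative error in a monomial: (δK/K)² = Σ (nᵢ · δxᵢ/xᵢ)².
  (1·δm/m)² = (1×0.0401)² = 0.00161;  (2·δv/v)² = (2×0.0582)² = 0.0135
δK/K = √(0.0152) = 0.123
K = 30.9 J, so δK = 0.123 × 30.9 = 3.80 J.

30.9 ± 3.80 J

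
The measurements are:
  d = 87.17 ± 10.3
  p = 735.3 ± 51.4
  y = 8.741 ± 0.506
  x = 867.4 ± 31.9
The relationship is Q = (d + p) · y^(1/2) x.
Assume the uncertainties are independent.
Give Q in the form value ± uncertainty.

(2.109 ± 0.167) × 10^6

Let u = d + p = 822.5. δu = √(δd² + δp²) = √(106 + 2640) = 52.4, so δu/u = 0.0637.
Q is then a monomial in u, y, x:
δQ/Q = √((δu/u)² + (½·δy/y)² + (1·δx/x)²) = √(0.00406 + 0.000838 + 0.00135) = 0.0791
Q = 2.109e+06, so δQ = 0.0791 × 2.109e+06 = 1.67e+05.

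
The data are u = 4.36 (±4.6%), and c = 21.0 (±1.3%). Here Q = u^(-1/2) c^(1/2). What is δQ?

For a monomial Q ∝ u^(-1/2), c^(1/2), fractional errors add in quadrature:
  (−½·δu/u)² = (-0.5×0.0460)² = 0.000529;  (½·δc/c)² = (0.5×0.0130)² = 4.23e-05
δQ/Q = √(0.000571) = 0.0239
Q = 2.19, so δQ = 0.0239 × 2.19 = 0.0525.

0.0525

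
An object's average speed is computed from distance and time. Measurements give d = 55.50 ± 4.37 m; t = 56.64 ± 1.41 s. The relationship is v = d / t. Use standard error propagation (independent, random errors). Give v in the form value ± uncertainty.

Since v is a product/quotient, work with relative uncertainties:
  (1·δd/d)² = (1×0.0787)² = 0.00620;  (-1·δt/t)² = (-1×0.0249)² = 0.000620
δv/v = √(0.00682) = 0.0826
v = 0.9799 m/s, so δv = 0.0826 × 0.9799 = 0.0809 m/s.

0.9799 ± 0.0809 m/s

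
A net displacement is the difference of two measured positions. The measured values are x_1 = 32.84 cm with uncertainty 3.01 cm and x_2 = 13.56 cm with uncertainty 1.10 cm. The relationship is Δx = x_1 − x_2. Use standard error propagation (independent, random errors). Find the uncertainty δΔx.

Sums and differences: (δΔx)² = Σ (cᵢ δxᵢ)².
  (δx_1)² = 9.06;  (δx_2)² = 1.21
δΔx = √(10.3) = 3.20 cm

3.20 cm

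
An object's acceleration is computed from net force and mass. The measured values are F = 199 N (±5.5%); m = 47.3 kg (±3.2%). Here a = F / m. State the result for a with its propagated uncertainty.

4.21 ± 0.268 m/s^2

Relative error in a monomial: (δa/a)² = Σ (nᵢ · δxᵢ/xᵢ)².
  (1·δF/F)² = (1×0.0550)² = 0.00302;  (-1·δm/m)² = (-1×0.0320)² = 0.00102
δa/a = √(0.00405) = 0.0636
a = 4.21 m/s^2, so δa = 0.0636 × 4.21 = 0.268 m/s^2.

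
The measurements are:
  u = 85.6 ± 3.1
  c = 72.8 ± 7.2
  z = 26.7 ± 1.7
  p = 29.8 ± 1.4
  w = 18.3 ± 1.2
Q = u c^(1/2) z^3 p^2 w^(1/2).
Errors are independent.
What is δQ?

1.18e+10

Products/powers → add relative errors in quadrature, weighted by exponent:
  (1·δu/u)² = (1×0.0362)² = 0.00131;  (½·δc/c)² = (0.5×0.0989)² = 0.00245;  (3·δz/z)² = (3×0.0637)² = 0.0365;  (2·δp/p)² = (2×0.0470)² = 0.00883;  (½·δw/w)² = (0.5×0.0656)² = 0.00107
δQ/Q = √(0.0501) = 0.224
Q = 5.28e+10, so δQ = 0.224 × 5.28e+10 = 1.18e+10.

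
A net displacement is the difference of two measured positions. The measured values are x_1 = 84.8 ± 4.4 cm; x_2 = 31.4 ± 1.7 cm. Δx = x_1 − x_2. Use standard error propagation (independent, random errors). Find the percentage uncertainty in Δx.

8.83%

Each term contributes (cᵢ δxᵢ)² to (δΔx)²:
  (δx_1)² = 19.4;  (δx_2)² = 2.89
δΔx = √(22.3) = 4.72 cm
Δx = 53.4 cm, so δΔx/Δx = 4.72/53.4 = 0.0883.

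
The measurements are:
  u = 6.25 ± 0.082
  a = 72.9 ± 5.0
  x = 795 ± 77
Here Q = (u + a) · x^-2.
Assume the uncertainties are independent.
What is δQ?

2.55e-05

Let w = u + a = 79.2. δw = √(δu² + δa²) = √(0.00672 + 25.0) = 5.00, so δw/w = 0.0632.
Q is then a monomial in w, x:
δQ/Q = √((δw/w)² + (-2·δx/x)²) = √(0.00399 + 0.0375) = 0.204
Q = 0.000125, so δQ = 0.204 × 0.000125 = 2.55e-05.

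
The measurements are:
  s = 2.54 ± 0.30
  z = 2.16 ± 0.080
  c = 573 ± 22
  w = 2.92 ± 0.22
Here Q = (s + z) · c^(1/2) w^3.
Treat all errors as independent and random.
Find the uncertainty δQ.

662

Let u = s + z = 4.70. δu = √(δs² + δz²) = √(0.0900 + 0.00640) = 0.310, so δu/u = 0.0661.
Q is then a monomial in u, c, w:
δQ/Q = √((δu/u)² + (½·δc/c)² + (3·δw/w)²) = √(0.00436 + 0.000369 + 0.0511) = 0.236
Q = 2800, so δQ = 0.236 × 2800 = 662.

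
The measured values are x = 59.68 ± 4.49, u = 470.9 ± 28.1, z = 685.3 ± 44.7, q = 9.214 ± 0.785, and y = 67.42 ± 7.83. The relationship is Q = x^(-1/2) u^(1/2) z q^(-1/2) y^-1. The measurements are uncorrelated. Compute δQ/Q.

Relative error in a monomial: (δQ/Q)² = Σ (nᵢ · δxᵢ/xᵢ)².
  (−½·δx/x)² = (-0.5×0.0752)² = 0.00142;  (½·δu/u)² = (0.5×0.0597)² = 0.000890;  (1·δz/z)² = (1×0.0652)² = 0.00425;  (−½·δq/q)² = (-0.5×0.0852)² = 0.00181;  (-1·δy/y)² = (-1×0.116)² = 0.0135
δQ/Q = √(0.0219) = 0.148

0.148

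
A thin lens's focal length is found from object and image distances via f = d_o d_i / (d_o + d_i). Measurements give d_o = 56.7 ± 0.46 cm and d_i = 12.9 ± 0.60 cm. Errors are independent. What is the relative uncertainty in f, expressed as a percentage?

3.79%

∂f/∂d_o = (d_i/(d_o+d_i))² = 0.0344;  ∂f/∂d_i = (d_o/(d_o+d_i))² = 0.664
δf = √((∂f/∂d_o · δd_o)² + (∂f/∂d_i · δd_i)²) = √(0.000250 + 0.159) = 0.399 cm
f = 10.5 cm, so δf/f = 0.399/10.5 = 0.0379.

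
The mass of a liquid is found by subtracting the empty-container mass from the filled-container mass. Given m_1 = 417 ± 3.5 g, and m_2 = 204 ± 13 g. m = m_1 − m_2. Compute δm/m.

Sums and differences: (δm)² = Σ (cᵢ δxᵢ)².
  (δm_1)² = 12.2;  (δm_2)² = 169
δm = √(181) = 13.5 g
m = 213 g, so δm/m = 13.5/213 = 0.0632.

0.0632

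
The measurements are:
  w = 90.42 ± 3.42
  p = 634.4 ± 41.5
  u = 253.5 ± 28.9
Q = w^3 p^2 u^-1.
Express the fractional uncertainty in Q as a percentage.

Products/powers → add relative errors in quadrature, weighted by exponent:
  (3·δw/w)² = (3×0.0378)² = 0.0129;  (2·δp/p)² = (2×0.0654)² = 0.0171;  (-1·δu/u)² = (-1×0.114)² = 0.0130
δQ/Q = √(0.0430) = 0.207

20.7%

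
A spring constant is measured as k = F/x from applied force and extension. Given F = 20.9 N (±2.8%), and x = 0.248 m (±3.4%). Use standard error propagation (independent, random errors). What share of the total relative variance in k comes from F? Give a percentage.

40.4%

(δk/k)² = (1·δF/F)² + (-1·δx/x)²
  F term: (1×0.0280)² = 0.000784
  x term: (-1×0.0340)² = 0.00116
Total = 0.00194. Share from F = 0.000784/0.00194 = 0.404.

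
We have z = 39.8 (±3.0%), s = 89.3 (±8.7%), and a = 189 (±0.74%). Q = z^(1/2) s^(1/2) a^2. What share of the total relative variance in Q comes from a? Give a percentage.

(δQ/Q)² = (½·δz/z)² + (½·δs/s)² + (2·δa/a)²
  z term: (0.5×0.0300)² = 0.000225
  s term: (0.5×0.0870)² = 0.00189
  a term: (2×0.00740)² = 0.000219
Total = 0.00234. Share from a = 0.000219/0.00234 = 0.0938.

9.38%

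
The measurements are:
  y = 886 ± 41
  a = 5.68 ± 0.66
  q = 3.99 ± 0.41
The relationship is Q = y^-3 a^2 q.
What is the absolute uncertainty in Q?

5.36e-08

Relative error in a monomial: (δQ/Q)² = Σ (nᵢ · δxᵢ/xᵢ)².
  (-3·δy/y)² = (-3×0.0463)² = 0.0193;  (2·δa/a)² = (2×0.116)² = 0.0540;  (1·δq/q)² = (1×0.103)² = 0.0106
δQ/Q = √(0.0838) = 0.290
Q = 1.85e-07, so δQ = 0.290 × 1.85e-07 = 5.36e-08.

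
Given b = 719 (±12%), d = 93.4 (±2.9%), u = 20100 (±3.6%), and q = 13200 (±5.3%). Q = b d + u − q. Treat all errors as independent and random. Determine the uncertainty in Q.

Let p = b·d = 67200. δp/p = √((1·δb/b)² + (1·δd/d)²) = √(0.0144 + 0.000841) = 0.123, so δp = 8290.
Q = p + u − q: δQ = √(δp² + δu² + δq²) = √(6.87e+07 + 5.24e+05 + 4.89e+05) = 8350

8350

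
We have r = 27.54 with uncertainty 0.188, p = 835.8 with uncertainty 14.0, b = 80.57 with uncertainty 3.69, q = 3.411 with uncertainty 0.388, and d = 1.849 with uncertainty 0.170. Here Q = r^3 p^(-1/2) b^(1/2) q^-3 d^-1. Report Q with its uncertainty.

For a monomial Q ∝ r^3, p^(-1/2), b^(1/2), q^-3, d^-1, fractional errors add in quadrature:
  (3·δr/r)² = (3×0.00683)² = 0.000419;  (−½·δp/p)² = (-0.5×0.0168)² = 7.01e-05;  (½·δb/b)² = (0.5×0.0458)² = 0.000524;  (-3·δq/q)² = (-3×0.114)² = 0.116;  (-1·δd/d)² = (-1×0.0919)² = 0.00845
δQ/Q = √(0.126) = 0.355
Q = 88.38, so δQ = 0.355 × 88.38 = 31.4.

88.38 ± 31.4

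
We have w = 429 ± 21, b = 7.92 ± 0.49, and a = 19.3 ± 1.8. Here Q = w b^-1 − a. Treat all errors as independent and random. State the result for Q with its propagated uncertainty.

34.9 ± 4.64

Let p = w·b^-1 = 54.2. δp/p = √((1·δw/w)² + (-1·δb/b)²) = √(0.00240 + 0.00383) = 0.0789, so δp = 4.27.
Q = p − a: δQ = √(δp² + δa²) = √(18.3 + 3.24) = 4.64
Q = 34.9.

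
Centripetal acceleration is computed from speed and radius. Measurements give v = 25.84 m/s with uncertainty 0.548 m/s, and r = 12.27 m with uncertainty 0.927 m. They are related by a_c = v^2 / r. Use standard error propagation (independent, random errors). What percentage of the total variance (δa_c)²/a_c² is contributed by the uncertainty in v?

(δa_c/a_c)² = (2·δv/v)² + (-1·δr/r)²
  v term: (2×0.0212)² = 0.00180
  r term: (-1×0.0756)² = 0.00571
Total = 0.00751. Share from v = 0.00180/0.00751 = 0.240.

24.0%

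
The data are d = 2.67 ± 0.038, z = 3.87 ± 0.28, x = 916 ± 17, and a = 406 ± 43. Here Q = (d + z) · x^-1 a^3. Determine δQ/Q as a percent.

Let u = d + z = 6.54. δu = √(δd² + δz²) = √(0.00144 + 0.0784) = 0.283, so δu/u = 0.0432.
Q is then a monomial in u, x, a:
δQ/Q = √((δu/u)² + (-1·δx/x)² + (3·δa/a)²) = √(0.00187 + 0.000344 + 0.101) = 0.321

32.1%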